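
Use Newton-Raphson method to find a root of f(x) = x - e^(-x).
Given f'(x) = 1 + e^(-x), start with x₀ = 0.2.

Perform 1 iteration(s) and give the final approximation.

f(x) = x - e^(-x)
f'(x) = 1 + e^(-x)
x₀ = 0.2

Newton-Raphson formula: x_{n+1} = x_n - f(x_n)/f'(x_n)

Iteration 1:
  f(0.200000) = -0.618731
  f'(0.200000) = 1.818731
  x_1 = 0.200000 - (-0.618731)/1.818731 = 0.540199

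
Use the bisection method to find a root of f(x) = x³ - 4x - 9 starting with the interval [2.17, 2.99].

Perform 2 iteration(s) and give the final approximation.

f(x) = x³ - 4x - 9
Initial interval: [2.17, 2.99]

Iteration 1:
  c_1 = (2.170000 + 2.990000)/2 = 2.580000
  f(c_1) = f(2.580000) = -2.146488
  f(a) × f(c) ≥ 0, new interval: [2.580000, 2.990000]
Iteration 2:
  c_2 = (2.580000 + 2.990000)/2 = 2.785000
  f(c_2) = f(2.785000) = 1.461087
  f(a) × f(c) < 0, new interval: [2.580000, 2.785000]

After 2 iteration(s), the approximation is c_2 = 2.785000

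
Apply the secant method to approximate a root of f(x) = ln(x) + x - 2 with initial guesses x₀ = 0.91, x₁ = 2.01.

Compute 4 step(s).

f(x) = ln(x) + x - 2
x₀ = 0.91, x₁ = 2.01

Secant formula: x_{n+1} = x_n - f(x_n)(x_n - x_{n-1})/(f(x_n) - f(x_{n-1}))

Iteration 1:
  f(0.910000) = -1.184311
  f(2.010000) = 0.708135
  x_2 = 2.010000 - 0.708135×(2.010000 - 0.910000)/(0.708135 - (-1.184311))
       = 1.598391
Iteration 2:
  f(2.010000) = 0.708135
  f(1.598391) = 0.067388
  x_3 = 1.598391 - 0.067388×(1.598391 - 2.010000)/(0.067388 - 0.708135)
       = 1.555101
Iteration 3:
  f(1.598391) = 0.067388
  f(1.555101) = -0.003358
  x_4 = 1.555101 - (-0.003358)×(1.555101 - 1.598391)/(-0.003358 - 0.067388)
       = 1.557156
Iteration 4:
  f(1.555101) = -0.003358
  f(1.557156) = 0.000017
  x_5 = 1.557156 - 0.000017×(1.557156 - 1.555101)/(0.000017 - (-0.003358))
       = 1.557146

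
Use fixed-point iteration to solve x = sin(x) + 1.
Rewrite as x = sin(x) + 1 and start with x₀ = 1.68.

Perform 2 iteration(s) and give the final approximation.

Equation: x = sin(x) + 1
Fixed-point form: x = sin(x) + 1
x₀ = 1.68

x_1 = g(1.680000) = 1.994043
x_2 = g(1.994043) = 1.911760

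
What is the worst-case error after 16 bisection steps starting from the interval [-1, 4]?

Bisection error bound: |error| ≤ (b-a)/2^n
|error| ≤ (4 - (-1))/2^16 = 5/2^16
|error| ≤ 0.0000762939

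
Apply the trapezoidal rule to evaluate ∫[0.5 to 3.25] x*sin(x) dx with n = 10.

f(x) = x*sin(x)
a = 0.5, b = 3.25, n = 10
h = (b - a)/n = 0.275000

Trapezoidal rule: (h/2)[f(x₀) + 2f(x₁) + 2f(x₂) + ... + f(xₙ)]

x_0 = 0.5000, f(x_0) = 0.239713, coefficient = 1
x_1 = 0.7750, f(x_1) = 0.542280, coefficient = 2
x_2 = 1.0500, f(x_2) = 0.910794, coefficient = 2
x_3 = 1.3250, f(x_3) = 1.285176, coefficient = 2
x_4 = 1.6000, f(x_4) = 1.599318, coefficient = 2
x_5 = 1.8750, f(x_5) = 1.788911, coefficient = 2
x_6 = 2.1500, f(x_6) = 1.799332, coefficient = 2
x_7 = 2.4250, f(x_7) = 1.592787, coefficient = 2
x_8 = 2.7000, f(x_8) = 1.153926, coefficient = 2
x_9 = 2.9750, f(x_9) = 0.493324, coefficient = 2
x_10 = 3.2500, f(x_10) = -0.351634, coefficient = 1

I ≈ (0.275000/2) × 22.219773 = 3.055219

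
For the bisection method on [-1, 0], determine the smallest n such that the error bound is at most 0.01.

We need (b-a)/2^n ≤ 0.01
(0 - (-1))/2^n ≤ 0.01
1/2^n ≤ 0.01
2^n ≥ 100
n ≥ log₂(100) = 6.64
n ≥ 7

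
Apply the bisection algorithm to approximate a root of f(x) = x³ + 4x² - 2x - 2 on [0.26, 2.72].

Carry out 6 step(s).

f(x) = x³ + 4x² - 2x - 2
Initial interval: [0.26, 2.72]

Iteration 1:
  c_1 = (0.260000 + 2.720000)/2 = 1.490000
  f(c_1) = f(1.490000) = 7.208349
  f(a) × f(c) < 0, new interval: [0.260000, 1.490000]
Iteration 2:
  c_2 = (0.260000 + 1.490000)/2 = 0.875000
  f(c_2) = f(0.875000) = -0.017578
  f(a) × f(c) ≥ 0, new interval: [0.875000, 1.490000]
Iteration 3:
  c_3 = (0.875000 + 1.490000)/2 = 1.182500
  f(c_3) = f(1.182500) = 2.881722
  f(a) × f(c) < 0, new interval: [0.875000, 1.182500]
Iteration 4:
  c_4 = (0.875000 + 1.182500)/2 = 1.028750
  f(c_4) = f(1.028750) = 1.264560
  f(a) × f(c) < 0, new interval: [0.875000, 1.028750]
Iteration 5:
  c_5 = (0.875000 + 1.028750)/2 = 0.951875
  f(c_5) = f(0.951875) = 0.582976
  f(a) × f(c) < 0, new interval: [0.875000, 0.951875]
Iteration 6:
  c_6 = (0.875000 + 0.951875)/2 = 0.913438
  f(c_6) = f(0.913438) = 0.272740
  f(a) × f(c) < 0, new interval: [0.875000, 0.913438]

After 6 iteration(s), the approximation is c_6 = 0.913438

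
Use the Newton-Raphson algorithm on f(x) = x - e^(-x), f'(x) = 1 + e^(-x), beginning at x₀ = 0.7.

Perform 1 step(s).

f(x) = x - e^(-x)
f'(x) = 1 + e^(-x)
x₀ = 0.7

Newton-Raphson formula: x_{n+1} = x_n - f(x_n)/f'(x_n)

Iteration 1:
  f(0.700000) = 0.203415
  f'(0.700000) = 1.496585
  x_1 = 0.700000 - 0.203415/1.496585 = 0.564081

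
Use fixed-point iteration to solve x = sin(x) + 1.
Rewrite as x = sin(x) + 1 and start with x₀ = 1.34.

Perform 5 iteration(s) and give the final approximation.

Equation: x = sin(x) + 1
Fixed-point form: x = sin(x) + 1
x₀ = 1.34

x_1 = g(1.340000) = 1.973485
x_2 = g(1.973485) = 1.920011
x_3 = g(1.920011) = 1.939642
x_4 = g(1.939642) = 1.932744
x_5 = g(1.932744) = 1.935209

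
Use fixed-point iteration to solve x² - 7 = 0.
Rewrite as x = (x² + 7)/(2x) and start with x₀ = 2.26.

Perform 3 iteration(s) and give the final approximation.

Equation: x² - 7 = 0
Fixed-point form: x = (x² + 7)/(2x)
x₀ = 2.26

x_1 = g(2.260000) = 2.678673
x_2 = g(2.678673) = 2.645954
x_3 = g(2.645954) = 2.645751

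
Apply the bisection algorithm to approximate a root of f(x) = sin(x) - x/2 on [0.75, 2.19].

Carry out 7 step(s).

f(x) = sin(x) - x/2
Initial interval: [0.75, 2.19]

Iteration 1:
  c_1 = (0.750000 + 2.190000)/2 = 1.470000
  f(c_1) = f(1.470000) = 0.259924
  f(a) × f(c) ≥ 0, new interval: [1.470000, 2.190000]
Iteration 2:
  c_2 = (1.470000 + 2.190000)/2 = 1.830000
  f(c_2) = f(1.830000) = 0.051594
  f(a) × f(c) ≥ 0, new interval: [1.830000, 2.190000]
Iteration 3:
  c_3 = (1.830000 + 2.190000)/2 = 2.010000
  f(c_3) = f(2.010000) = -0.099909
  f(a) × f(c) < 0, new interval: [1.830000, 2.010000]
Iteration 4:
  c_4 = (1.830000 + 2.010000)/2 = 1.920000
  f(c_4) = f(1.920000) = -0.020355
  f(a) × f(c) < 0, new interval: [1.830000, 1.920000]
Iteration 5:
  c_5 = (1.830000 + 1.920000)/2 = 1.875000
  f(c_5) = f(1.875000) = 0.016586
  f(a) × f(c) ≥ 0, new interval: [1.875000, 1.920000]
Iteration 6:
  c_6 = (1.875000 + 1.920000)/2 = 1.897500
  f(c_6) = f(1.897500) = -0.001645
  f(a) × f(c) < 0, new interval: [1.875000, 1.897500]
Iteration 7:
  c_7 = (1.875000 + 1.897500)/2 = 1.886250
  f(c_7) = f(1.886250) = 0.007531
  f(a) × f(c) ≥ 0, new interval: [1.886250, 1.897500]

After 7 iteration(s), the approximation is c_7 = 1.886250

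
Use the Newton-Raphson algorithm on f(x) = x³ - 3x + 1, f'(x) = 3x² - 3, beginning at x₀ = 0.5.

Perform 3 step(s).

f(x) = x³ - 3x + 1
f'(x) = 3x² - 3
x₀ = 0.5

Newton-Raphson formula: x_{n+1} = x_n - f(x_n)/f'(x_n)

Iteration 1:
  f(0.500000) = -0.375000
  f'(0.500000) = -2.250000
  x_1 = 0.500000 - (-0.375000)/(-2.250000) = 0.333333
Iteration 2:
  f(0.333333) = 0.037037
  f'(0.333333) = -2.666667
  x_2 = 0.333333 - 0.037037/(-2.666667) = 0.347222
Iteration 3:
  f(0.347222) = 0.000196
  f'(0.347222) = -2.638310
  x_3 = 0.347222 - 0.000196/(-2.638310) = 0.347296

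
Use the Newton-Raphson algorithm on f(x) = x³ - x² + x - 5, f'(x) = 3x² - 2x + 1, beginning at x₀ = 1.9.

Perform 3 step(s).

f(x) = x³ - x² + x - 5
f'(x) = 3x² - 2x + 1
x₀ = 1.9

Newton-Raphson formula: x_{n+1} = x_n - f(x_n)/f'(x_n)

Iteration 1:
  f(1.900000) = 0.149000
  f'(1.900000) = 8.030000
  x_1 = 1.900000 - 0.149000/8.030000 = 1.881445
Iteration 2:
  f(1.881445) = 0.001612
  f'(1.881445) = 7.856612
  x_2 = 1.881445 - 0.001612/7.856612 = 1.881239
Iteration 3:
  f(1.881239) = 0.000000
  f'(1.881239) = 7.854706
  x_3 = 1.881239 - 0.000000/7.854706 = 1.881239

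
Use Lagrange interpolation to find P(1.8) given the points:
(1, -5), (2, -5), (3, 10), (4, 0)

Lagrange interpolation formula:
P(x) = Σ yᵢ × Lᵢ(x)
where Lᵢ(x) = Π_{j≠i} (x - xⱼ)/(xᵢ - xⱼ)

L_0(1.8) = (1.8 - 2)/(1 - 2) × (1.8 - 3)/(1 - 3) × (1.8 - 4)/(1 - 4) = 0.088000
L_1(1.8) = (1.8 - 1)/(2 - 1) × (1.8 - 3)/(2 - 3) × (1.8 - 4)/(2 - 4) = 1.056000
L_2(1.8) = (1.8 - 1)/(3 - 1) × (1.8 - 2)/(3 - 2) × (1.8 - 4)/(3 - 4) = -0.176000
L_3(1.8) = (1.8 - 1)/(4 - 1) × (1.8 - 2)/(4 - 2) × (1.8 - 3)/(4 - 3) = 0.032000

P(1.8) = (-5)×L_0(1.8) + (-5)×L_1(1.8) + 10×L_2(1.8) + 0×L_3(1.8)
P(1.8) = -7.480000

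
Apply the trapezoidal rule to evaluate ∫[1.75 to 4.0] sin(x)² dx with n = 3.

f(x) = sin(x)²
a = 1.75, b = 4.0, n = 3
h = (b - a)/n = 0.750000

Trapezoidal rule: (h/2)[f(x₀) + 2f(x₁) + 2f(x₂) + ... + f(xₙ)]

x_0 = 1.7500, f(x_0) = 0.968228, coefficient = 1
x_1 = 2.5000, f(x_1) = 0.358169, coefficient = 2
x_2 = 3.2500, f(x_2) = 0.011706, coefficient = 2
x_3 = 4.0000, f(x_3) = 0.572750, coefficient = 1

I ≈ (0.750000/2) × 2.280729 = 0.855273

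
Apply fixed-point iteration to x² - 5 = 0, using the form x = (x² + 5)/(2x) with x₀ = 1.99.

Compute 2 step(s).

Equation: x² - 5 = 0
Fixed-point form: x = (x² + 5)/(2x)
x₀ = 1.99

x_1 = g(1.990000) = 2.251281
x_2 = g(2.251281) = 2.236119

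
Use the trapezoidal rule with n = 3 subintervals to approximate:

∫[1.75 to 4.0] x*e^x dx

f(x) = x*e^x
a = 1.75, b = 4.0, n = 3
h = (b - a)/n = 0.750000

Trapezoidal rule: (h/2)[f(x₀) + 2f(x₁) + 2f(x₂) + ... + f(xₙ)]

x_0 = 1.7500, f(x_0) = 10.070555, coefficient = 1
x_1 = 2.5000, f(x_1) = 30.456235, coefficient = 2
x_2 = 3.2500, f(x_2) = 83.818605, coefficient = 2
x_3 = 4.0000, f(x_3) = 218.392600, coefficient = 1

I ≈ (0.750000/2) × 457.012834 = 171.379813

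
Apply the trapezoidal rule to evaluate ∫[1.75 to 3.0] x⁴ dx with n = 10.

f(x) = x⁴
a = 1.75, b = 3.0, n = 10
h = (b - a)/n = 0.125000

Trapezoidal rule: (h/2)[f(x₀) + 2f(x₁) + 2f(x₂) + ... + f(xₙ)]

x_0 = 1.7500, f(x_0) = 9.378906, coefficient = 1
x_1 = 1.8750, f(x_1) = 12.359619, coefficient = 2
x_2 = 2.0000, f(x_2) = 16.000000, coefficient = 2
x_3 = 2.1250, f(x_3) = 20.390869, coefficient = 2
x_4 = 2.2500, f(x_4) = 25.628906, coefficient = 2
x_5 = 2.3750, f(x_5) = 31.816650, coefficient = 2
x_6 = 2.5000, f(x_6) = 39.062500, coefficient = 2
x_7 = 2.6250, f(x_7) = 47.480713, coefficient = 2
x_8 = 2.7500, f(x_8) = 57.191406, coefficient = 2
x_9 = 2.8750, f(x_9) = 68.320557, coefficient = 2
x_10 = 3.0000, f(x_10) = 81.000000, coefficient = 1

I ≈ (0.125000/2) × 726.881348 = 45.430084
Exact value: 45.317383
Error: 0.112701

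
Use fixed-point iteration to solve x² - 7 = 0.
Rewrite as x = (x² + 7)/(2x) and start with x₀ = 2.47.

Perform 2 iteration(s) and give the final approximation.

Equation: x² - 7 = 0
Fixed-point form: x = (x² + 7)/(2x)
x₀ = 2.47

x_1 = g(2.470000) = 2.652004
x_2 = g(2.652004) = 2.645759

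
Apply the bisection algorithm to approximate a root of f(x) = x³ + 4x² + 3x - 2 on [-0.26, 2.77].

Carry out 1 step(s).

f(x) = x³ + 4x² + 3x - 2
Initial interval: [-0.26, 2.77]

Iteration 1:
  c_1 = (-0.260000 + 2.770000)/2 = 1.255000
  f(c_1) = f(1.255000) = 10.041756
  f(a) × f(c) < 0, new interval: [-0.260000, 1.255000]

After 1 iteration(s), the approximation is c_1 = 1.255000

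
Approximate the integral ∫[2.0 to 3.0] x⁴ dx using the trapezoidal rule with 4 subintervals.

f(x) = x⁴
a = 2.0, b = 3.0, n = 4
h = (b - a)/n = 0.250000

Trapezoidal rule: (h/2)[f(x₀) + 2f(x₁) + 2f(x₂) + ... + f(xₙ)]

x_0 = 2.0000, f(x_0) = 16.000000, coefficient = 1
x_1 = 2.2500, f(x_1) = 25.628906, coefficient = 2
x_2 = 2.5000, f(x_2) = 39.062500, coefficient = 2
x_3 = 2.7500, f(x_3) = 57.191406, coefficient = 2
x_4 = 3.0000, f(x_4) = 81.000000, coefficient = 1

I ≈ (0.250000/2) × 340.765625 = 42.595703
Exact value: 42.200000
Error: 0.395703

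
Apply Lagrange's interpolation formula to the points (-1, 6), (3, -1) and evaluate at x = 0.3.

Lagrange interpolation formula:
P(x) = Σ yᵢ × Lᵢ(x)
where Lᵢ(x) = Π_{j≠i} (x - xⱼ)/(xᵢ - xⱼ)

L_0(0.3) = (0.3 - 3)/(-1 - 3) = 0.675000
L_1(0.3) = (0.3 - (-1))/(3 - (-1)) = 0.325000

P(0.3) = 6×L_0(0.3) + (-1)×L_1(0.3)
P(0.3) = 3.725000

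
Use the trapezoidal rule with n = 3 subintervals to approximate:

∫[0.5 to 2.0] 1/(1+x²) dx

f(x) = 1/(1+x²)
a = 0.5, b = 2.0, n = 3
h = (b - a)/n = 0.500000

Trapezoidal rule: (h/2)[f(x₀) + 2f(x₁) + 2f(x₂) + ... + f(xₙ)]

x_0 = 0.5000, f(x_0) = 0.800000, coefficient = 1
x_1 = 1.0000, f(x_1) = 0.500000, coefficient = 2
x_2 = 1.5000, f(x_2) = 0.307692, coefficient = 2
x_3 = 2.0000, f(x_3) = 0.200000, coefficient = 1

I ≈ (0.500000/2) × 2.615385 = 0.653846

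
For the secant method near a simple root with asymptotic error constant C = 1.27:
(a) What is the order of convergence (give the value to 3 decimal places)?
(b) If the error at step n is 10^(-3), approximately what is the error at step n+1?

(a) Secant method has superlinear convergence with order φ = (1+√5)/2 ≈ 1.618.
    This means |e_{n+1}| ≈ C|e_n|^1.618.

(b) With |e_n| = 10^(-3) and C = 1.27:
    |e_{n+1}| ≈ 1.27 × (10^(-3))^1.618 = 1.27 × 10^(-4.85)

(a) ≈ 1.618 (golden ratio); (b) |e_{n+1}| ≈ 1.777e-05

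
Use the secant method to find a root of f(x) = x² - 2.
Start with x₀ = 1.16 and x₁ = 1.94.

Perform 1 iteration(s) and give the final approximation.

f(x) = x² - 2
x₀ = 1.16, x₁ = 1.94

Secant formula: x_{n+1} = x_n - f(x_n)(x_n - x_{n-1})/(f(x_n) - f(x_{n-1}))

Iteration 1:
  f(1.160000) = -0.654400
  f(1.940000) = 1.763600
  x_2 = 1.940000 - 1.763600×(1.940000 - 1.160000)/(1.763600 - (-0.654400))
       = 1.371097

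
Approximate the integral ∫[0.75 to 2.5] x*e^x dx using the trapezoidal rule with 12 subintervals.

f(x) = x*e^x
a = 0.75, b = 2.5, n = 12
h = (b - a)/n = 0.145833

Trapezoidal rule: (h/2)[f(x₀) + 2f(x₁) + 2f(x₂) + ... + f(xₙ)]

x_0 = 0.7500, f(x_0) = 1.587750, coefficient = 1
x_1 = 0.8958, f(x_1) = 2.194233, coefficient = 2
x_2 = 1.0417, f(x_2) = 2.952017, coefficient = 2
x_3 = 1.1875, f(x_3) = 3.893663, coefficient = 2
x_4 = 1.3333, f(x_4) = 5.058224, coefficient = 2
x_5 = 1.4792, f(x_5) = 6.492486, coefficient = 2
x_6 = 1.6250, f(x_6) = 8.252431, coefficient = 2
x_7 = 1.7708, f(x_7) = 10.404970, coefficient = 2
x_8 = 1.9167, f(x_8) = 13.029998, coefficient = 2
x_9 = 2.0625, f(x_9) = 16.222819, coefficient = 2
x_10 = 2.2083, f(x_10) = 20.097017, coefficient = 2
x_11 = 2.3542, f(x_11) = 24.787847, coefficient = 2
x_12 = 2.5000, f(x_12) = 30.456235, coefficient = 1

I ≈ (0.145833/2) × 258.815394 = 18.871956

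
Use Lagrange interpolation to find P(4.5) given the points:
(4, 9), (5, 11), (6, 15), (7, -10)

Lagrange interpolation formula:
P(x) = Σ yᵢ × Lᵢ(x)
where Lᵢ(x) = Π_{j≠i} (x - xⱼ)/(xᵢ - xⱼ)

L_0(4.5) = (4.5 - 5)/(4 - 5) × (4.5 - 6)/(4 - 6) × (4.5 - 7)/(4 - 7) = 0.312500
L_1(4.5) = (4.5 - 4)/(5 - 4) × (4.5 - 6)/(5 - 6) × (4.5 - 7)/(5 - 7) = 0.937500
L_2(4.5) = (4.5 - 4)/(6 - 4) × (4.5 - 5)/(6 - 5) × (4.5 - 7)/(6 - 7) = -0.312500
L_3(4.5) = (4.5 - 4)/(7 - 4) × (4.5 - 5)/(7 - 5) × (4.5 - 6)/(7 - 6) = 0.062500

P(4.5) = 9×L_0(4.5) + 11×L_1(4.5) + 15×L_2(4.5) + (-10)×L_3(4.5)
P(4.5) = 7.812500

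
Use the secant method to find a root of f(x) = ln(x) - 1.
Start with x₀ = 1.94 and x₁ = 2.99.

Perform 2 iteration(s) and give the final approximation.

f(x) = ln(x) - 1
x₀ = 1.94, x₁ = 2.99

Secant formula: x_{n+1} = x_n - f(x_n)(x_n - x_{n-1})/(f(x_n) - f(x_{n-1}))

Iteration 1:
  f(1.940000) = -0.337312
  f(2.990000) = 0.095273
  x_2 = 2.990000 - 0.095273×(2.990000 - 1.940000)/(0.095273 - (-0.337312))
       = 2.758746
Iteration 2:
  f(2.990000) = 0.095273
  f(2.758746) = 0.014776
  x_3 = 2.758746 - 0.014776×(2.758746 - 2.990000)/(0.014776 - 0.095273)
       = 2.716297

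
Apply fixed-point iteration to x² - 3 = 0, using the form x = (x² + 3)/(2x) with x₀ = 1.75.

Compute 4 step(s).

Equation: x² - 3 = 0
Fixed-point form: x = (x² + 3)/(2x)
x₀ = 1.75

x_1 = g(1.750000) = 1.732143
x_2 = g(1.732143) = 1.732051
x_3 = g(1.732051) = 1.732051
x_4 = g(1.732051) = 1.732051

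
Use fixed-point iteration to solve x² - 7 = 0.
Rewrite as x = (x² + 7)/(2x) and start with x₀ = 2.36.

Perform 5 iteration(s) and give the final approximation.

Equation: x² - 7 = 0
Fixed-point form: x = (x² + 7)/(2x)
x₀ = 2.36

x_1 = g(2.360000) = 2.663051
x_2 = g(2.663051) = 2.645808
x_3 = g(2.645808) = 2.645751
x_4 = g(2.645751) = 2.645751
x_5 = g(2.645751) = 2.645751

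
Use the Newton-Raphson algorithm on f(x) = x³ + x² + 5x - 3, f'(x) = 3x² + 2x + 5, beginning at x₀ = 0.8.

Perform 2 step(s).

f(x) = x³ + x² + 5x - 3
f'(x) = 3x² + 2x + 5
x₀ = 0.8

Newton-Raphson formula: x_{n+1} = x_n - f(x_n)/f'(x_n)

Iteration 1:
  f(0.800000) = 2.152000
  f'(0.800000) = 8.520000
  x_1 = 0.800000 - 2.152000/8.520000 = 0.547418
Iteration 2:
  f(0.547418) = 0.200798
  f'(0.547418) = 6.993835
  x_2 = 0.547418 - 0.200798/6.993835 = 0.518707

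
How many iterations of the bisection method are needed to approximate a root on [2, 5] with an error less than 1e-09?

We need (b-a)/2^n ≤ 1e-09
(5 - 2)/2^n ≤ 1e-09
3/2^n ≤ 1e-09
2^n ≥ 3000000000
n ≥ log₂(3000000000) = 31.48
n ≥ 32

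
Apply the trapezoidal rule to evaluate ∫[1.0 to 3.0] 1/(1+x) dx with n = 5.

f(x) = 1/(1+x)
a = 1.0, b = 3.0, n = 5
h = (b - a)/n = 0.400000

Trapezoidal rule: (h/2)[f(x₀) + 2f(x₁) + 2f(x₂) + ... + f(xₙ)]

x_0 = 1.0000, f(x_0) = 0.500000, coefficient = 1
x_1 = 1.4000, f(x_1) = 0.416667, coefficient = 2
x_2 = 1.8000, f(x_2) = 0.357143, coefficient = 2
x_3 = 2.2000, f(x_3) = 0.312500, coefficient = 2
x_4 = 2.6000, f(x_4) = 0.277778, coefficient = 2
x_5 = 3.0000, f(x_5) = 0.250000, coefficient = 1

I ≈ (0.400000/2) × 3.478175 = 0.695635
Exact value: 0.693147
Error: 0.002488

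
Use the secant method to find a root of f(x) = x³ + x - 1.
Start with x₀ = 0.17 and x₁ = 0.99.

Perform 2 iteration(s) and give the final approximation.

f(x) = x³ + x - 1
x₀ = 0.17, x₁ = 0.99

Secant formula: x_{n+1} = x_n - f(x_n)(x_n - x_{n-1})/(f(x_n) - f(x_{n-1}))

Iteration 1:
  f(0.170000) = -0.825087
  f(0.990000) = 0.960299
  x_2 = 0.990000 - 0.960299×(0.990000 - 0.170000)/(0.960299 - (-0.825087))
       = 0.548950
Iteration 2:
  f(0.990000) = 0.960299
  f(0.548950) = -0.285627
  x_3 = 0.548950 - (-0.285627)×(0.548950 - 0.990000)/(-0.285627 - 0.960299)
       = 0.650060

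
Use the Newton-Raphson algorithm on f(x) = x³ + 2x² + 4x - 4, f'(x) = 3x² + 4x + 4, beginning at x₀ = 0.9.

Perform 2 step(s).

f(x) = x³ + 2x² + 4x - 4
f'(x) = 3x² + 4x + 4
x₀ = 0.9

Newton-Raphson formula: x_{n+1} = x_n - f(x_n)/f'(x_n)

Iteration 1:
  f(0.900000) = 1.949000
  f'(0.900000) = 10.030000
  x_1 = 0.900000 - 1.949000/10.030000 = 0.705683
Iteration 2:
  f(0.705683) = 0.170131
  f'(0.705683) = 8.316697
  x_2 = 0.705683 - 0.170131/8.316697 = 0.685226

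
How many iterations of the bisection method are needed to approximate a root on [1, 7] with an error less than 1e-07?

We need (b-a)/2^n ≤ 1e-07
(7 - 1)/2^n ≤ 1e-07
6/2^n ≤ 1e-07
2^n ≥ 60000000
n ≥ log₂(60000000) = 25.84
n ≥ 26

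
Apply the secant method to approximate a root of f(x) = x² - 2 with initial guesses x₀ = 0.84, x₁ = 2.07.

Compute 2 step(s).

f(x) = x² - 2
x₀ = 0.84, x₁ = 2.07

Secant formula: x_{n+1} = x_n - f(x_n)(x_n - x_{n-1})/(f(x_n) - f(x_{n-1}))

Iteration 1:
  f(0.840000) = -1.294400
  f(2.070000) = 2.284900
  x_2 = 2.070000 - 2.284900×(2.070000 - 0.840000)/(2.284900 - (-1.294400))
       = 1.284811
Iteration 2:
  f(2.070000) = 2.284900
  f(1.284811) = -0.349261
  x_3 = 1.284811 - (-0.349261)×(1.284811 - 2.070000)/(-0.349261 - 2.284900)
       = 1.388918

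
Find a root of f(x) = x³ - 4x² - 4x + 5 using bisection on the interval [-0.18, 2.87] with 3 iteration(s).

f(x) = x³ - 4x² - 4x + 5
Initial interval: [-0.18, 2.87]

Iteration 1:
  c_1 = (-0.180000 + 2.870000)/2 = 1.345000
  f(c_1) = f(1.345000) = -5.182961
  f(a) × f(c) < 0, new interval: [-0.180000, 1.345000]
Iteration 2:
  c_2 = (-0.180000 + 1.345000)/2 = 0.582500
  f(c_2) = f(0.582500) = 1.510421
  f(a) × f(c) ≥ 0, new interval: [0.582500, 1.345000]
Iteration 3:
  c_3 = (0.582500 + 1.345000)/2 = 0.963750
  f(c_3) = f(0.963750) = -1.675112
  f(a) × f(c) < 0, new interval: [0.582500, 0.963750]

After 3 iteration(s), the approximation is c_3 = 0.963750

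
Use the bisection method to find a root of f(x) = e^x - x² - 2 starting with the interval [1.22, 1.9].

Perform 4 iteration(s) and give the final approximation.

f(x) = e^x - x² - 2
Initial interval: [1.22, 1.9]

Iteration 1:
  c_1 = (1.220000 + 1.900000)/2 = 1.560000
  f(c_1) = f(1.560000) = 0.325221
  f(a) × f(c) < 0, new interval: [1.220000, 1.560000]
Iteration 2:
  c_2 = (1.220000 + 1.560000)/2 = 1.390000
  f(c_2) = f(1.390000) = 0.082750
  f(a) × f(c) < 0, new interval: [1.220000, 1.390000]
Iteration 3:
  c_3 = (1.220000 + 1.390000)/2 = 1.305000
  f(c_3) = f(1.305000) = -0.015336
  f(a) × f(c) ≥ 0, new interval: [1.305000, 1.390000]
Iteration 4:
  c_4 = (1.305000 + 1.390000)/2 = 1.347500
  f(c_4) = f(1.347500) = 0.032038
  f(a) × f(c) < 0, new interval: [1.305000, 1.347500]

After 4 iteration(s), the approximation is c_4 = 1.347500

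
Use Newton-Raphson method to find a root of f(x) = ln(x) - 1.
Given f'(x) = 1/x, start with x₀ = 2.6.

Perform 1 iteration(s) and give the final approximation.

f(x) = ln(x) - 1
f'(x) = 1/x
x₀ = 2.6

Newton-Raphson formula: x_{n+1} = x_n - f(x_n)/f'(x_n)

Iteration 1:
  f(2.600000) = -0.044489
  f'(2.600000) = 0.384615
  x_1 = 2.600000 - (-0.044489)/0.384615 = 2.715670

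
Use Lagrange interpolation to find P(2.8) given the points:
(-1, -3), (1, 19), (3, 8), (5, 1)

Lagrange interpolation formula:
P(x) = Σ yᵢ × Lᵢ(x)
where Lᵢ(x) = Π_{j≠i} (x - xⱼ)/(xᵢ - xⱼ)

L_0(2.8) = (2.8 - 1)/(-1 - 1) × (2.8 - 3)/(-1 - 3) × (2.8 - 5)/(-1 - 5) = -0.016500
L_1(2.8) = (2.8 - (-1))/(1 - (-1)) × (2.8 - 3)/(1 - 3) × (2.8 - 5)/(1 - 5) = 0.104500
L_2(2.8) = (2.8 - (-1))/(3 - (-1)) × (2.8 - 1)/(3 - 1) × (2.8 - 5)/(3 - 5) = 0.940500
L_3(2.8) = (2.8 - (-1))/(5 - (-1)) × (2.8 - 1)/(5 - 1) × (2.8 - 3)/(5 - 3) = -0.028500

P(2.8) = (-3)×L_0(2.8) + 19×L_1(2.8) + 8×L_2(2.8) + 1×L_3(2.8)
P(2.8) = 9.530500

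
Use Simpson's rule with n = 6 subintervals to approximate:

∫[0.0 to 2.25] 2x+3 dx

f(x) = 2x+3
a = 0.0, b = 2.25, n = 6
h = (b - a)/n = 0.375000

Simpson's rule: (h/3)[f(x₀) + 4f(x₁) + 2f(x₂) + ... + f(xₙ)]

x_0 = 0.0000, f(x_0) = 3.000000, coefficient = 1
x_1 = 0.3750, f(x_1) = 3.750000, coefficient = 4
x_2 = 0.7500, f(x_2) = 4.500000, coefficient = 2
x_3 = 1.1250, f(x_3) = 5.250000, coefficient = 4
x_4 = 1.5000, f(x_4) = 6.000000, coefficient = 2
x_5 = 1.8750, f(x_5) = 6.750000, coefficient = 4
x_6 = 2.2500, f(x_6) = 7.500000, coefficient = 1

I ≈ (0.375000/3) × 94.500000 = 11.812500
Exact value: 11.812500
Error: 0.000000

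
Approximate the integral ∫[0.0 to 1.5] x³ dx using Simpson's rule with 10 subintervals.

f(x) = x³
a = 0.0, b = 1.5, n = 10
h = (b - a)/n = 0.150000

Simpson's rule: (h/3)[f(x₀) + 4f(x₁) + 2f(x₂) + ... + f(xₙ)]

x_0 = 0.0000, f(x_0) = 0.000000, coefficient = 1
x_1 = 0.1500, f(x_1) = 0.003375, coefficient = 4
x_2 = 0.3000, f(x_2) = 0.027000, coefficient = 2
x_3 = 0.4500, f(x_3) = 0.091125, coefficient = 4
x_4 = 0.6000, f(x_4) = 0.216000, coefficient = 2
x_5 = 0.7500, f(x_5) = 0.421875, coefficient = 4
x_6 = 0.9000, f(x_6) = 0.729000, coefficient = 2
x_7 = 1.0500, f(x_7) = 1.157625, coefficient = 4
x_8 = 1.2000, f(x_8) = 1.728000, coefficient = 2
x_9 = 1.3500, f(x_9) = 2.460375, coefficient = 4
x_10 = 1.5000, f(x_10) = 3.375000, coefficient = 1

I ≈ (0.150000/3) × 25.312500 = 1.265625
Exact value: 1.265625
Error: 0.000000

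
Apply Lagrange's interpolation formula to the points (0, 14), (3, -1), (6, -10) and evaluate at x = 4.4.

Lagrange interpolation formula:
P(x) = Σ yᵢ × Lᵢ(x)
where Lᵢ(x) = Π_{j≠i} (x - xⱼ)/(xᵢ - xⱼ)

L_0(4.4) = (4.4 - 3)/(0 - 3) × (4.4 - 6)/(0 - 6) = -0.124444
L_1(4.4) = (4.4 - 0)/(3 - 0) × (4.4 - 6)/(3 - 6) = 0.782222
L_2(4.4) = (4.4 - 0)/(6 - 0) × (4.4 - 3)/(6 - 3) = 0.342222

P(4.4) = 14×L_0(4.4) + (-1)×L_1(4.4) + (-10)×L_2(4.4)
P(4.4) = -5.946667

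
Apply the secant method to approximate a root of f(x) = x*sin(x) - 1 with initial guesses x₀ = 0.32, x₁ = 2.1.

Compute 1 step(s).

f(x) = x*sin(x) - 1
x₀ = 0.32, x₁ = 2.1

Secant formula: x_{n+1} = x_n - f(x_n)(x_n - x_{n-1})/(f(x_n) - f(x_{n-1}))

Iteration 1:
  f(0.320000) = -0.899339
  f(2.100000) = 0.812740
  x_2 = 2.100000 - 0.812740×(2.100000 - 0.320000)/(0.812740 - (-0.899339))
       = 1.255017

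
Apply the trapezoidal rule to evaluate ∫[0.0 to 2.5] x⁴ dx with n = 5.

f(x) = x⁴
a = 0.0, b = 2.5, n = 5
h = (b - a)/n = 0.500000

Trapezoidal rule: (h/2)[f(x₀) + 2f(x₁) + 2f(x₂) + ... + f(xₙ)]

x_0 = 0.0000, f(x_0) = 0.000000, coefficient = 1
x_1 = 0.5000, f(x_1) = 0.062500, coefficient = 2
x_2 = 1.0000, f(x_2) = 1.000000, coefficient = 2
x_3 = 1.5000, f(x_3) = 5.062500, coefficient = 2
x_4 = 2.0000, f(x_4) = 16.000000, coefficient = 2
x_5 = 2.5000, f(x_5) = 39.062500, coefficient = 1

I ≈ (0.500000/2) × 83.312500 = 20.828125
Exact value: 19.531250
Error: 1.296875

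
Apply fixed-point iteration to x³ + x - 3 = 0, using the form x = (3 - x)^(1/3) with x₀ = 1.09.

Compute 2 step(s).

Equation: x³ + x - 3 = 0
Fixed-point form: x = (3 - x)^(1/3)
x₀ = 1.09

x_1 = g(1.090000) = 1.240731
x_2 = g(1.240731) = 1.207195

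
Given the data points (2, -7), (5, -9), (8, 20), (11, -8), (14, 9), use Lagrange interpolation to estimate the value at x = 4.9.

Lagrange interpolation formula:
P(x) = Σ yᵢ × Lᵢ(x)
where Lᵢ(x) = Π_{j≠i} (x - xⱼ)/(xᵢ - xⱼ)

L_0(4.9) = (4.9 - 5)/(2 - 5) × (4.9 - 8)/(2 - 8) × (4.9 - 11)/(2 - 11) × (4.9 - 14)/(2 - 14) = 0.008852
L_1(4.9) = (4.9 - 2)/(5 - 2) × (4.9 - 8)/(5 - 8) × (4.9 - 11)/(5 - 11) × (4.9 - 14)/(5 - 14) = 1.026821
L_2(4.9) = (4.9 - 2)/(8 - 2) × (4.9 - 5)/(8 - 5) × (4.9 - 11)/(8 - 11) × (4.9 - 14)/(8 - 14) = -0.049685
L_3(4.9) = (4.9 - 2)/(11 - 2) × (4.9 - 5)/(11 - 5) × (4.9 - 8)/(11 - 8) × (4.9 - 14)/(11 - 14) = 0.016833
L_4(4.9) = (4.9 - 2)/(14 - 2) × (4.9 - 5)/(14 - 5) × (4.9 - 8)/(14 - 8) × (4.9 - 11)/(14 - 11) = -0.002821

P(4.9) = (-7)×L_0(4.9) + (-9)×L_1(4.9) + 20×L_2(4.9) + (-8)×L_3(4.9) + 9×L_4(4.9)
P(4.9) = -10.457101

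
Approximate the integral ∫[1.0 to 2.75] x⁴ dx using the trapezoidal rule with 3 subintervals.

f(x) = x⁴
a = 1.0, b = 2.75, n = 3
h = (b - a)/n = 0.583333

Trapezoidal rule: (h/2)[f(x₀) + 2f(x₁) + 2f(x₂) + ... + f(xₙ)]

x_0 = 1.0000, f(x_0) = 1.000000, coefficient = 1
x_1 = 1.5833, f(x_1) = 6.284770, coefficient = 2
x_2 = 2.1667, f(x_2) = 22.037809, coefficient = 2
x_3 = 2.7500, f(x_3) = 57.191406, coefficient = 1

I ≈ (0.583333/2) × 114.836564 = 33.493998
Exact value: 31.255273
Error: 2.238725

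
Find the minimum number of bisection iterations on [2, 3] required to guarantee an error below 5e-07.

We need (b-a)/2^n ≤ 5e-07
(3 - 2)/2^n ≤ 5e-07
1/2^n ≤ 5e-07
2^n ≥ 2000000
n ≥ log₂(2000000) = 20.93
n ≥ 21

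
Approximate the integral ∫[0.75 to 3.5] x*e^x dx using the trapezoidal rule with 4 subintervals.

f(x) = x*e^x
a = 0.75, b = 3.5, n = 4
h = (b - a)/n = 0.687500

Trapezoidal rule: (h/2)[f(x₀) + 2f(x₁) + 2f(x₂) + ... + f(xₙ)]

x_0 = 0.7500, f(x_0) = 1.587750, coefficient = 1
x_1 = 1.4375, f(x_1) = 6.052101, coefficient = 2
x_2 = 2.1250, f(x_2) = 17.792407, coefficient = 2
x_3 = 2.8125, f(x_3) = 46.832330, coefficient = 2
x_4 = 3.5000, f(x_4) = 115.904082, coefficient = 1

I ≈ (0.687500/2) × 258.845507 = 88.978143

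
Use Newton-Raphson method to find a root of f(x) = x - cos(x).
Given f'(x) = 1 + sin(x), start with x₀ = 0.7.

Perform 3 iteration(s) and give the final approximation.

f(x) = x - cos(x)
f'(x) = 1 + sin(x)
x₀ = 0.7

Newton-Raphson formula: x_{n+1} = x_n - f(x_n)/f'(x_n)

Iteration 1:
  f(0.700000) = -0.064842
  f'(0.700000) = 1.644218
  x_1 = 0.700000 - (-0.064842)/1.644218 = 0.739436
Iteration 2:
  f(0.739436) = 0.000588
  f'(0.739436) = 1.673872
  x_2 = 0.739436 - 0.000588/1.673872 = 0.739085
Iteration 3:
  f(0.739085) = 0.000000
  f'(0.739085) = 1.673612
  x_3 = 0.739085 - 0.000000/1.673612 = 0.739085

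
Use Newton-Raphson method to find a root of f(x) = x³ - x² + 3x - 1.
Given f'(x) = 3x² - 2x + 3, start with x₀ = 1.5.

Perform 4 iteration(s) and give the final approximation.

f(x) = x³ - x² + 3x - 1
f'(x) = 3x² - 2x + 3
x₀ = 1.5

Newton-Raphson formula: x_{n+1} = x_n - f(x_n)/f'(x_n)

Iteration 1:
  f(1.500000) = 4.625000
  f'(1.500000) = 6.750000
  x_1 = 1.500000 - 4.625000/6.750000 = 0.814815
Iteration 2:
  f(0.814815) = 1.321496
  f'(0.814815) = 3.362140
  x_2 = 0.814815 - 1.321496/3.362140 = 0.421763
Iteration 3:
  f(0.421763) = 0.162429
  f'(0.421763) = 2.690126
  x_3 = 0.421763 - 0.162429/2.690126 = 0.361383
Iteration 4:
  f(0.361383) = 0.000747
  f'(0.361383) = 2.669027
  x_4 = 0.361383 - 0.000747/2.669027 = 0.361103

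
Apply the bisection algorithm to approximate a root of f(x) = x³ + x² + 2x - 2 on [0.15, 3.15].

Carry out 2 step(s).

f(x) = x³ + x² + 2x - 2
Initial interval: [0.15, 3.15]

Iteration 1:
  c_1 = (0.150000 + 3.150000)/2 = 1.650000
  f(c_1) = f(1.650000) = 8.514625
  f(a) × f(c) < 0, new interval: [0.150000, 1.650000]
Iteration 2:
  c_2 = (0.150000 + 1.650000)/2 = 0.900000
  f(c_2) = f(0.900000) = 1.339000
  f(a) × f(c) < 0, new interval: [0.150000, 0.900000]

After 2 iteration(s), the approximation is c_2 = 0.900000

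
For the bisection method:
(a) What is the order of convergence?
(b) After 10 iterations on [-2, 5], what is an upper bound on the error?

(a) Bisection has linear (order 1) convergence; the error is halved each step.

(b) Error bound = (b-a)/2^n = (5 - (-2))/2^{10}
    = 7/2^{10}

(a) 1 (linear); (b) error ≤ 6.84e-03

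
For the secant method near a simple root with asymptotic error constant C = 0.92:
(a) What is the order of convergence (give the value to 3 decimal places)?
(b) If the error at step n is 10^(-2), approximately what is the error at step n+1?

(a) Secant method has superlinear convergence with order φ = (1+√5)/2 ≈ 1.618.
    This means |e_{n+1}| ≈ C|e_n|^1.618.

(b) With |e_n| = 10^(-2) and C = 0.92:
    |e_{n+1}| ≈ 0.92 × (10^(-2))^1.618 = 0.92 × 10^(-3.24)

(a) ≈ 1.618 (golden ratio); (b) |e_{n+1}| ≈ 5.342e-04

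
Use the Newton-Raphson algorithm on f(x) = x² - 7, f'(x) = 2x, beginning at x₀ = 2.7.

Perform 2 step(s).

f(x) = x² - 7
f'(x) = 2x
x₀ = 2.7

Newton-Raphson formula: x_{n+1} = x_n - f(x_n)/f'(x_n)

Iteration 1:
  f(2.700000) = 0.290000
  f'(2.700000) = 5.400000
  x_1 = 2.700000 - 0.290000/5.400000 = 2.646296
Iteration 2:
  f(2.646296) = 0.002884
  f'(2.646296) = 5.292593
  x_2 = 2.646296 - 0.002884/5.292593 = 2.645751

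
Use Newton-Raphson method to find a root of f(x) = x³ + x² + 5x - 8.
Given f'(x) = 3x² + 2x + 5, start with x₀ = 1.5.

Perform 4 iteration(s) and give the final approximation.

f(x) = x³ + x² + 5x - 8
f'(x) = 3x² + 2x + 5
x₀ = 1.5

Newton-Raphson formula: x_{n+1} = x_n - f(x_n)/f'(x_n)

Iteration 1:
  f(1.500000) = 5.125000
  f'(1.500000) = 14.750000
  x_1 = 1.500000 - 5.125000/14.750000 = 1.152542
Iteration 2:
  f(1.152542) = 0.622050
  f'(1.152542) = 11.290147
  x_2 = 1.152542 - 0.622050/11.290147 = 1.097446
Iteration 3:
  f(1.097446) = 0.013365
  f'(1.097446) = 10.808052
  x_3 = 1.097446 - 0.013365/10.808052 = 1.096209
Iteration 4:
  f(1.096209) = 0.000007
  f'(1.096209) = 10.797442
  x_4 = 1.096209 - 0.000007/10.797442 = 1.096209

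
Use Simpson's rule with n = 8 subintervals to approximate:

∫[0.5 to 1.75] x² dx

f(x) = x²
a = 0.5, b = 1.75, n = 8
h = (b - a)/n = 0.156250

Simpson's rule: (h/3)[f(x₀) + 4f(x₁) + 2f(x₂) + ... + f(xₙ)]

x_0 = 0.5000, f(x_0) = 0.250000, coefficient = 1
x_1 = 0.6562, f(x_1) = 0.430664, coefficient = 4
x_2 = 0.8125, f(x_2) = 0.660156, coefficient = 2
x_3 = 0.9688, f(x_3) = 0.938477, coefficient = 4
x_4 = 1.1250, f(x_4) = 1.265625, coefficient = 2
x_5 = 1.2812, f(x_5) = 1.641602, coefficient = 4
x_6 = 1.4375, f(x_6) = 2.066406, coefficient = 2
x_7 = 1.5938, f(x_7) = 2.540039, coefficient = 4
x_8 = 1.7500, f(x_8) = 3.062500, coefficient = 1

I ≈ (0.156250/3) × 33.500000 = 1.744792
Exact value: 1.744792
Error: 0.000000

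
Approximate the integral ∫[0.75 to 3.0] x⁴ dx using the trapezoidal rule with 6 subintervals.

f(x) = x⁴
a = 0.75, b = 3.0, n = 6
h = (b - a)/n = 0.375000

Trapezoidal rule: (h/2)[f(x₀) + 2f(x₁) + 2f(x₂) + ... + f(xₙ)]

x_0 = 0.7500, f(x_0) = 0.316406, coefficient = 1
x_1 = 1.1250, f(x_1) = 1.601807, coefficient = 2
x_2 = 1.5000, f(x_2) = 5.062500, coefficient = 2
x_3 = 1.8750, f(x_3) = 12.359619, coefficient = 2
x_4 = 2.2500, f(x_4) = 25.628906, coefficient = 2
x_5 = 2.6250, f(x_5) = 47.480713, coefficient = 2
x_6 = 3.0000, f(x_6) = 81.000000, coefficient = 1

I ≈ (0.375000/2) × 265.583496 = 49.796906
Exact value: 48.552539
Error: 1.244366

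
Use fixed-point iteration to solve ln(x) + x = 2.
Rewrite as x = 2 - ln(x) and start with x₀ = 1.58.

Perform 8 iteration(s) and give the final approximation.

Equation: ln(x) + x = 2
Fixed-point form: x = 2 - ln(x)
x₀ = 1.58

x_1 = g(1.580000) = 1.542575
x_2 = g(1.542575) = 1.566547
x_3 = g(1.566547) = 1.551126
x_4 = g(1.551126) = 1.561019
x_5 = g(1.561019) = 1.554661
x_6 = g(1.554661) = 1.558742
x_7 = g(1.558742) = 1.556121
x_8 = g(1.556121) = 1.557804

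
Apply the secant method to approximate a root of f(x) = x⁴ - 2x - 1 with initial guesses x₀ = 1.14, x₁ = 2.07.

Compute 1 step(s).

f(x) = x⁴ - 2x - 1
x₀ = 1.14, x₁ = 2.07

Secant formula: x_{n+1} = x_n - f(x_n)(x_n - x_{n-1})/(f(x_n) - f(x_{n-1}))

Iteration 1:
  f(1.140000) = -1.591040
  f(2.070000) = 13.220368
  x_2 = 2.070000 - 13.220368×(2.070000 - 1.140000)/(13.220368 - (-1.591040))
       = 1.239901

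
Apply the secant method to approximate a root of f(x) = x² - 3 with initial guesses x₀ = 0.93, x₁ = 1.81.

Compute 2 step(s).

f(x) = x² - 3
x₀ = 0.93, x₁ = 1.81

Secant formula: x_{n+1} = x_n - f(x_n)(x_n - x_{n-1})/(f(x_n) - f(x_{n-1}))

Iteration 1:
  f(0.930000) = -2.135100
  f(1.810000) = 0.276100
  x_2 = 1.810000 - 0.276100×(1.810000 - 0.930000)/(0.276100 - (-2.135100))
       = 1.709234
Iteration 2:
  f(1.810000) = 0.276100
  f(1.709234) = -0.078521
  x_3 = 1.709234 - (-0.078521)×(1.709234 - 1.810000)/(-0.078521 - 0.276100)
       = 1.731545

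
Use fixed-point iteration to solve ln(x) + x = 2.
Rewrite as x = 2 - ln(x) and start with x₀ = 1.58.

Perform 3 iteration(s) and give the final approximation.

Equation: ln(x) + x = 2
Fixed-point form: x = 2 - ln(x)
x₀ = 1.58

x_1 = g(1.580000) = 1.542575
x_2 = g(1.542575) = 1.566547
x_3 = g(1.566547) = 1.551126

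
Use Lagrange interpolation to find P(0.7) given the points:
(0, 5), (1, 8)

Lagrange interpolation formula:
P(x) = Σ yᵢ × Lᵢ(x)
where Lᵢ(x) = Π_{j≠i} (x - xⱼ)/(xᵢ - xⱼ)

L_0(0.7) = (0.7 - 1)/(0 - 1) = 0.300000
L_1(0.7) = (0.7 - 0)/(1 - 0) = 0.700000

P(0.7) = 5×L_0(0.7) + 8×L_1(0.7)
P(0.7) = 7.100000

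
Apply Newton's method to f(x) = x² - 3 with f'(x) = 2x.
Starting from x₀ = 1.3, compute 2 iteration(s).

f(x) = x² - 3
f'(x) = 2x
x₀ = 1.3

Newton-Raphson formula: x_{n+1} = x_n - f(x_n)/f'(x_n)

Iteration 1:
  f(1.300000) = -1.310000
  f'(1.300000) = 2.600000
  x_1 = 1.300000 - (-1.310000)/2.600000 = 1.803846
Iteration 2:
  f(1.803846) = 0.253861
  f'(1.803846) = 3.607692
  x_2 = 1.803846 - 0.253861/3.607692 = 1.733480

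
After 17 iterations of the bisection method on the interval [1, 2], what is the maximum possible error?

Bisection error bound: |error| ≤ (b-a)/2^n
|error| ≤ (2 - 1)/2^17 = 1/2^17
|error| ≤ 0.0000076294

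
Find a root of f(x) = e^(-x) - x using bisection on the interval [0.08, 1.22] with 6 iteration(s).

f(x) = e^(-x) - x
Initial interval: [0.08, 1.22]

Iteration 1:
  c_1 = (0.080000 + 1.220000)/2 = 0.650000
  f(c_1) = f(0.650000) = -0.127954
  f(a) × f(c) < 0, new interval: [0.080000, 0.650000]
Iteration 2:
  c_2 = (0.080000 + 0.650000)/2 = 0.365000
  f(c_2) = f(0.365000) = 0.329197
  f(a) × f(c) ≥ 0, new interval: [0.365000, 0.650000]
Iteration 3:
  c_3 = (0.365000 + 0.650000)/2 = 0.507500
  f(c_3) = f(0.507500) = 0.094499
  f(a) × f(c) ≥ 0, new interval: [0.507500, 0.650000]
Iteration 4:
  c_4 = (0.507500 + 0.650000)/2 = 0.578750
  f(c_4) = f(0.578750) = -0.018151
  f(a) × f(c) < 0, new interval: [0.507500, 0.578750]
Iteration 5:
  c_5 = (0.507500 + 0.578750)/2 = 0.543125
  f(c_5) = f(0.543125) = 0.037805
  f(a) × f(c) ≥ 0, new interval: [0.543125, 0.578750]
Iteration 6:
  c_6 = (0.543125 + 0.578750)/2 = 0.560938
  f(c_6) = f(0.560938) = 0.009736
  f(a) × f(c) ≥ 0, new interval: [0.560938, 0.578750]

After 6 iteration(s), the approximation is c_6 = 0.560938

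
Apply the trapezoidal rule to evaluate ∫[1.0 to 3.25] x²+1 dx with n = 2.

f(x) = x²+1
a = 1.0, b = 3.25, n = 2
h = (b - a)/n = 1.125000

Trapezoidal rule: (h/2)[f(x₀) + 2f(x₁) + 2f(x₂) + ... + f(xₙ)]

x_0 = 1.0000, f(x_0) = 2.000000, coefficient = 1
x_1 = 2.1250, f(x_1) = 5.515625, coefficient = 2
x_2 = 3.2500, f(x_2) = 11.562500, coefficient = 1

I ≈ (1.125000/2) × 24.593750 = 13.833984
Exact value: 13.359375
Error: 0.474609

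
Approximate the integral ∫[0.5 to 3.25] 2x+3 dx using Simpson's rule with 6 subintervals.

f(x) = 2x+3
a = 0.5, b = 3.25, n = 6
h = (b - a)/n = 0.458333

Simpson's rule: (h/3)[f(x₀) + 4f(x₁) + 2f(x₂) + ... + f(xₙ)]

x_0 = 0.5000, f(x_0) = 4.000000, coefficient = 1
x_1 = 0.9583, f(x_1) = 4.916667, coefficient = 4
x_2 = 1.4167, f(x_2) = 5.833333, coefficient = 2
x_3 = 1.8750, f(x_3) = 6.750000, coefficient = 4
x_4 = 2.3333, f(x_4) = 7.666667, coefficient = 2
x_5 = 2.7917, f(x_5) = 8.583333, coefficient = 4
x_6 = 3.2500, f(x_6) = 9.500000, coefficient = 1

I ≈ (0.458333/3) × 121.500000 = 18.562500
Exact value: 18.562500
Error: 0.000000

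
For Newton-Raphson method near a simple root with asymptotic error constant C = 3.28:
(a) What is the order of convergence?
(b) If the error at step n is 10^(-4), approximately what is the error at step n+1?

(a) Newton-Raphson has quadratic (order 2) convergence near simple roots.
    This means |e_{n+1}| ≈ C|e_n|².

(b) With |e_n| = 10^(-4) and C = 3.28:
    |e_{n+1}| ≈ 3.28 × (10^(-4))² = 3.28 × 10^(-8)

(a) 2 (quadratic); (b) |e_{n+1}| ≈ 3.280e-08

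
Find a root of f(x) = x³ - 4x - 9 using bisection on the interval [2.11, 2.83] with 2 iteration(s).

f(x) = x³ - 4x - 9
Initial interval: [2.11, 2.83]

Iteration 1:
  c_1 = (2.110000 + 2.830000)/2 = 2.470000
  f(c_1) = f(2.470000) = -3.810777
  f(a) × f(c) ≥ 0, new interval: [2.470000, 2.830000]
Iteration 2:
  c_2 = (2.470000 + 2.830000)/2 = 2.650000
  f(c_2) = f(2.650000) = -0.990375
  f(a) × f(c) ≥ 0, new interval: [2.650000, 2.830000]

After 2 iteration(s), the approximation is c_2 = 2.650000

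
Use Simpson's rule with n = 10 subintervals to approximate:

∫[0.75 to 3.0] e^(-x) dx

f(x) = e^(-x)
a = 0.75, b = 3.0, n = 10
h = (b - a)/n = 0.225000

Simpson's rule: (h/3)[f(x₀) + 4f(x₁) + 2f(x₂) + ... + f(xₙ)]

x_0 = 0.7500, f(x_0) = 0.472367, coefficient = 1
x_1 = 0.9750, f(x_1) = 0.377192, coefficient = 4
x_2 = 1.2000, f(x_2) = 0.301194, coefficient = 2
x_3 = 1.4250, f(x_3) = 0.240508, coefficient = 4
x_4 = 1.6500, f(x_4) = 0.192050, coefficient = 2
x_5 = 1.8750, f(x_5) = 0.153355, coefficient = 4
x_6 = 2.1000, f(x_6) = 0.122456, coefficient = 2
x_7 = 2.3250, f(x_7) = 0.097783, coefficient = 4
x_8 = 2.5500, f(x_8) = 0.078082, coefficient = 2
x_9 = 2.7750, f(x_9) = 0.062349, coefficient = 4
x_10 = 3.0000, f(x_10) = 0.049787, coefficient = 1

I ≈ (0.225000/3) × 5.634473 = 0.422585
Exact value: 0.422579
Error: 0.000006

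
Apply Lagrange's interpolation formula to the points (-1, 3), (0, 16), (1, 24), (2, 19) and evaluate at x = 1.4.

Lagrange interpolation formula:
P(x) = Σ yᵢ × Lᵢ(x)
where Lᵢ(x) = Π_{j≠i} (x - xⱼ)/(xᵢ - xⱼ)

L_0(1.4) = (1.4 - 0)/(-1 - 0) × (1.4 - 1)/(-1 - 1) × (1.4 - 2)/(-1 - 2) = 0.056000
L_1(1.4) = (1.4 - (-1))/(0 - (-1)) × (1.4 - 1)/(0 - 1) × (1.4 - 2)/(0 - 2) = -0.288000
L_2(1.4) = (1.4 - (-1))/(1 - (-1)) × (1.4 - 0)/(1 - 0) × (1.4 - 2)/(1 - 2) = 1.008000
L_3(1.4) = (1.4 - (-1))/(2 - (-1)) × (1.4 - 0)/(2 - 0) × (1.4 - 1)/(2 - 1) = 0.224000

P(1.4) = 3×L_0(1.4) + 16×L_1(1.4) + 24×L_2(1.4) + 19×L_3(1.4)
P(1.4) = 24.008000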